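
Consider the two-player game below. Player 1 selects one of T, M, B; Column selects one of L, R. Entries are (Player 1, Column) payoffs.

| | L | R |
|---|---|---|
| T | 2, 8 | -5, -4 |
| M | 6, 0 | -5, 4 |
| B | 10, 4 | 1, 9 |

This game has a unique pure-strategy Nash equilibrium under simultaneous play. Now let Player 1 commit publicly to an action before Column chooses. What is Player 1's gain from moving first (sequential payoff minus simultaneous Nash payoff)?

1

Solve by backward induction (Player 1 leads).
- T → Column plays L (best of 8, -4); Player 1 gets 2.
- M → Column plays R (best of 0, 4); Player 1 gets -5.
- B → Column plays R (best of 4, 9); Player 1 gets 1.
Maximizing over 2, -5, 1, Player 1 chooses T. Subgame-perfect outcome: (T, L) with payoffs (2, 8).
Under simultaneous play:
Player 1's best replies: L→B; R→B.
Column's best replies: T→L; M→R; B→R.
The unique mutual best reply is (B, R), giving (1, 9).
Player 1's commitment gain: 2 − 1 = 1.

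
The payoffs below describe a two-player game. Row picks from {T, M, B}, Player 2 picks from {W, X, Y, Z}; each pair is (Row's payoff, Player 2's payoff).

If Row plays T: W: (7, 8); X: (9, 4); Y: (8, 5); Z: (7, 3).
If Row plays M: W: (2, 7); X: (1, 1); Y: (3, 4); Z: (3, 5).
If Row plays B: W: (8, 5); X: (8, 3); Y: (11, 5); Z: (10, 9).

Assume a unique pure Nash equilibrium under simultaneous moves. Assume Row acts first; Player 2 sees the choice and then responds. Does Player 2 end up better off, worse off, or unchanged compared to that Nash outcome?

Player 2 best-responds to each possible Row move:
- T: Player 2 compares 8, 4, 5, 3 and picks W; Row would get 7.
- M: Player 2 compares 7, 1, 4, 5 and picks W; Row would get 2.
- B: Player 2 compares 5, 3, 5, 9 and picks Z; Row would get 10.
Among 7, 2, 10, the best is 10 at B. Subgame-perfect outcome: (B, Z) with payoffs (10, 9).
Under simultaneous play:
Row's best replies: W→B; X→T; Y→B; Z→B.
Player 2's best replies: T→W; M→W; B→Z.
The unique mutual best reply is (B, Z), giving (10, 9).
Player 2 earns 9 sequentially versus 9 at the Nash outcome: unchanged.

unchanged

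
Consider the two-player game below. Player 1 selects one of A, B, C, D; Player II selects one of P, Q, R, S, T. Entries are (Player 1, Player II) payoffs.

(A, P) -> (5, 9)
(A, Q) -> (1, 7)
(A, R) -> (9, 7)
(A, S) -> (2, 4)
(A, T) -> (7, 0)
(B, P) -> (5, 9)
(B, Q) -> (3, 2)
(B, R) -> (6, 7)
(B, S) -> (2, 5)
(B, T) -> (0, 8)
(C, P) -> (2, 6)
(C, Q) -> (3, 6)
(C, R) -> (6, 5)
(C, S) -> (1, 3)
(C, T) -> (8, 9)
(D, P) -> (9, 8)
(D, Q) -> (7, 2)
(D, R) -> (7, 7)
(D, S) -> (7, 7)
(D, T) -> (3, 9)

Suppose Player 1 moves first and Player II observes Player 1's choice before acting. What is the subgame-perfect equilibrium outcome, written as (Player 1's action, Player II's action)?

(C, T)

Player II best-responds to each possible Player 1 move:
- A: Player II compares 9, 7, 7, 4, 0 and picks P; Player 1 would get 5.
- B: Player II compares 9, 2, 7, 5, 8 and picks P; Player 1 would get 5.
- C: Player II compares 6, 6, 5, 3, 9 and picks T; Player 1 would get 8.
- D: Player II compares 8, 2, 7, 7, 9 and picks T; Player 1 would get 3.
Maximizing over 5, 5, 8, 3, Player 1 chooses C. Subgame-perfect outcome: (C, T) with payoffs (8, 9).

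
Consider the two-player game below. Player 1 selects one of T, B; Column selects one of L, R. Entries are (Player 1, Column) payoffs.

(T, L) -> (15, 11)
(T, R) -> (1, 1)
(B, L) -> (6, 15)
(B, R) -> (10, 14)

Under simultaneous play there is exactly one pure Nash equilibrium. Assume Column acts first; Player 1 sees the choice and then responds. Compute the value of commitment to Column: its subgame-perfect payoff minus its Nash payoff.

3

Solve by backward induction (Column leads).
- L → Player 1 plays T (best of 15, 6); Column gets 11.
- R → Player 1 plays B (best of 1, 10); Column gets 14.
Maximizing over 11, 14, Column chooses R. Subgame-perfect outcome: (B, R) with payoffs (10, 14).
Now find the simultaneous Nash equilibrium.
Player 1's best replies: L→T; R→B.
Column's best replies: T→L; B→L.
The unique mutual best reply is (T, L), giving (15, 11).
Column's commitment gain: 14 − 11 = 3.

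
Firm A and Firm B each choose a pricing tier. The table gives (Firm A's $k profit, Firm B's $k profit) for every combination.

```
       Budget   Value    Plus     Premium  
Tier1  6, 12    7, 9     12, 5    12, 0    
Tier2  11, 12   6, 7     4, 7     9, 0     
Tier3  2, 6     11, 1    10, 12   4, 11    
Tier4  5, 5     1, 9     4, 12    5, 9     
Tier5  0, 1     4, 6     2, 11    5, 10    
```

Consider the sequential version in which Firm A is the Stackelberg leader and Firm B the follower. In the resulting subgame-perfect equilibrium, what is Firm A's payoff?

Work backward from Firm B's decision.
- Tier1: BR = Budget, leader payoff 6.
- Tier2: BR = Budget, leader payoff 11.
- Tier3: BR = Plus, leader payoff 10.
- Tier4: BR = Plus, leader payoff 4.
- Tier5: BR = Plus, leader payoff 2.
Firm A's induced payoffs are 6, 11, 10, 4, 2, so Firm A commits to Tier2. Subgame-perfect outcome: (Tier2, Budget) with payoffs (11, 12).

11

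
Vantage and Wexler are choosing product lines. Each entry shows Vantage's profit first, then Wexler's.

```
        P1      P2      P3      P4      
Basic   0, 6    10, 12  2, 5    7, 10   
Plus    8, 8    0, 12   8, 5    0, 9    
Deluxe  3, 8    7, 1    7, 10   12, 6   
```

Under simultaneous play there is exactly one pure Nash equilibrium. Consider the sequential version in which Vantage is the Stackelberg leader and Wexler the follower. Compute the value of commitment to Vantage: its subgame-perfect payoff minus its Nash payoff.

Work backward from Wexler's decision.
- Basic → Wexler plays P2 (best of 6, 12, 5, 10); Vantage gets 10.
- Plus → Wexler plays P2 (best of 8, 12, 5, 9); Vantage gets 0.
- Deluxe → Wexler plays P3 (best of 8, 1, 10, 6); Vantage gets 7.
Maximizing over 10, 0, 7, Vantage chooses Basic. Subgame-perfect outcome: (Basic, P2) with payoffs (10, 12).
Now find the simultaneous Nash equilibrium.
Vantage's best replies: P1→Plus; P2→Basic; P3→Plus; P4→Deluxe.
Wexler's best replies: Basic→P2; Plus→P2; Deluxe→P3.
Only (Basic, P2) has each player best-responding; Nash payoffs (10, 12).
Vantage's commitment gain: 10 − 10 = 0.

0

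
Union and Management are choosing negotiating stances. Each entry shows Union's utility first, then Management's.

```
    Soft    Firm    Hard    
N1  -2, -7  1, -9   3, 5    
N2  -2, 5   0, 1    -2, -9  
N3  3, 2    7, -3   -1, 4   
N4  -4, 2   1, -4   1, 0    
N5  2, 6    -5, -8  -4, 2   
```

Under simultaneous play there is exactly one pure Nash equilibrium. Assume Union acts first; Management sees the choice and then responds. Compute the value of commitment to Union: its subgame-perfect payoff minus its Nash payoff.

Work backward from Management's decision.
- N1: BR = Hard, leader payoff 3.
- N2: BR = Soft, leader payoff -2.
- N3: BR = Hard, leader payoff -1.
- N4: BR = Soft, leader payoff -4.
- N5: BR = Soft, leader payoff 2.
Among 3, -2, -1, -4, 2, the best is 3 at N1. Subgame-perfect outcome: (N1, Hard) with payoffs (3, 5).
Now find the simultaneous Nash equilibrium.
Union's best replies: Soft→N3; Firm→N3; Hard→N1.
Management's best replies: N1→Hard; N2→Soft; N3→Hard; N4→Soft; N5→Soft.
The unique mutual best reply is (N1, Hard), giving (3, 5).
Union's commitment gain: 3 − 3 = 0.

0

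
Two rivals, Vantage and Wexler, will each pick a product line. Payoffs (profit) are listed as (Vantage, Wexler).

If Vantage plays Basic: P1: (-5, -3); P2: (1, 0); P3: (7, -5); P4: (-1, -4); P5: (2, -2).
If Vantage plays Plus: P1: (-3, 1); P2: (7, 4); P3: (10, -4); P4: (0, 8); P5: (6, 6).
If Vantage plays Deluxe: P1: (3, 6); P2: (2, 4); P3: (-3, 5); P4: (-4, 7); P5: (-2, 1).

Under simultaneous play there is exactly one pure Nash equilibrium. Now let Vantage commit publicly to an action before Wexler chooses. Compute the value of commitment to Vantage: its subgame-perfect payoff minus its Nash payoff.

1

Work backward from Wexler's decision.
- Basic: Wexler compares -3, 0, -5, -4, -2 and picks P2; Vantage would get 1.
- Plus: Wexler compares 1, 4, -4, 8, 6 and picks P4; Vantage would get 0.
- Deluxe: Wexler compares 6, 4, 5, 7, 1 and picks P4; Vantage would get -4.
Vantage's induced payoffs are 1, 0, -4, so Vantage commits to Basic. Subgame-perfect outcome: (Basic, P2) with payoffs (1, 0).
Under simultaneous play:
Vantage's best replies: P1→Deluxe; P2→Plus; P3→Plus; P4→Plus; P5→Plus.
Wexler's best replies: Basic→P2; Plus→P4; Deluxe→P4.
Only (Plus, P4) has each player best-responding; Nash payoffs (0, 8).
Vantage's commitment gain: 1 − 0 = 1.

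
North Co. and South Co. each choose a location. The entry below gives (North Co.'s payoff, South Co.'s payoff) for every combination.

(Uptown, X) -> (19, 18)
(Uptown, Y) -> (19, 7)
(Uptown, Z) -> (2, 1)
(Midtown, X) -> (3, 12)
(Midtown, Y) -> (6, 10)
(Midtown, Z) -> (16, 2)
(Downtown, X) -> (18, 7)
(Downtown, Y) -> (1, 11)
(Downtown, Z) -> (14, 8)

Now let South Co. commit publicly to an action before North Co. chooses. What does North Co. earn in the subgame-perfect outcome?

19

Solve by backward induction (South Co. leads).
- X: North Co. compares 19, 3, 18 and picks Uptown; South Co. would get 18.
- Y: North Co. compares 19, 6, 1 and picks Uptown; South Co. would get 7.
- Z: North Co. compares 2, 16, 14 and picks Midtown; South Co. would get 2.
Maximizing over 18, 7, 2, South Co. chooses X. Subgame-perfect outcome: (Uptown, X) with payoffs (19, 18).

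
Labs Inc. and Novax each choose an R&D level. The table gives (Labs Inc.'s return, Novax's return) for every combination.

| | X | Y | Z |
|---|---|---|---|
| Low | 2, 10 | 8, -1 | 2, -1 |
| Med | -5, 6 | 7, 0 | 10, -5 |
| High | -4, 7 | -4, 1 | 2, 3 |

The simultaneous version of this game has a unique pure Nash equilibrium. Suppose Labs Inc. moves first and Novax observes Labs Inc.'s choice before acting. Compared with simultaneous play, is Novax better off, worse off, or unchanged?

unchanged

Work backward from Novax's decision.
- Low: BR = X, leader payoff 2.
- Med: BR = X, leader payoff -5.
- High: BR = X, leader payoff -4.
Among 2, -5, -4, the best is 2 at Low. Subgame-perfect outcome: (Low, X) with payoffs (2, 10).
For the simultaneous game, intersect best replies.
Labs Inc.'s best replies: X→Low; Y→Low; Z→Med.
Novax's best replies: Low→X; Med→X; High→X.
Only (Low, X) has each player best-responding; Nash payoffs (2, 10).
Novax earns 10 sequentially versus 10 at the Nash outcome: unchanged.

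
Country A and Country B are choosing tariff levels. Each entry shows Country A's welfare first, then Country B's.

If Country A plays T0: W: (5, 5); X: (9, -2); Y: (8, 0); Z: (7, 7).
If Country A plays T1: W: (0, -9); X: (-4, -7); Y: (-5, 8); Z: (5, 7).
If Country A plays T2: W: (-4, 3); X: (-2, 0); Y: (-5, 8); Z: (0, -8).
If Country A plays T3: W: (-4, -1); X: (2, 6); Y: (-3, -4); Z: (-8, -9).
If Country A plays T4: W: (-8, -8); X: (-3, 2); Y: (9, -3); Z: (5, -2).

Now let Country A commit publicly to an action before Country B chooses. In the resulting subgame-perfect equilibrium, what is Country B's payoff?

Solve by backward induction (Country A leads).
- T0: Country B compares 5, -2, 0, 7 and picks Z; Country A would get 7.
- T1: Country B compares -9, -7, 8, 7 and picks Y; Country A would get -5.
- T2: Country B compares 3, 0, 8, -8 and picks Y; Country A would get -5.
- T3: Country B compares -1, 6, -4, -9 and picks X; Country A would get 2.
- T4: Country B compares -8, 2, -3, -2 and picks X; Country A would get -3.
Country A's induced payoffs are 7, -5, -5, 2, -3, so Country A commits to T0. Subgame-perfect outcome: (T0, Z) with payoffs (7, 7).

7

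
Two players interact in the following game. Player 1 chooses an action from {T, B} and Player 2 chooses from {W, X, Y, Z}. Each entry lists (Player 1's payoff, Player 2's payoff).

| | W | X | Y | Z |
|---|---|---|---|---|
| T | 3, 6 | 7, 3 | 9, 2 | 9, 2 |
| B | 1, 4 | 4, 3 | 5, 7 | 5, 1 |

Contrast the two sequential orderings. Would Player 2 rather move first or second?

If Player 1 leads: Player 2's best replies are T→W, B→Y; Player 1's induced payoffs 3, 5; outcome (B, Y), payoffs (5, 7).
If Player 2 leads: Player 1's best replies are W→T, X→T, Y→T, Z→T; Player 2's induced payoffs 6, 3, 2, 2; outcome (T, W), payoffs (3, 6).
Player 2 gets 6 moving first and 7 moving second, so Player 2 prefers to move second.

second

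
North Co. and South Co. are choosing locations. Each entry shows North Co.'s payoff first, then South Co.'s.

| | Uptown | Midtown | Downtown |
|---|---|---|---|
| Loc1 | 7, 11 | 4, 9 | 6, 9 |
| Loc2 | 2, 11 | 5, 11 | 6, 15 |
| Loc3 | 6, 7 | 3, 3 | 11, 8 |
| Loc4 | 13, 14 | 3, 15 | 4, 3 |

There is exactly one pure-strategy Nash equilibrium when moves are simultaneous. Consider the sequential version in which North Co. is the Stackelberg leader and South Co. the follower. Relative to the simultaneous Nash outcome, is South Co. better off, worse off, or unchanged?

Work backward from South Co.'s decision.
- Loc1 → South Co. plays Uptown (best of 11, 9, 9); North Co. gets 7.
- Loc2 → South Co. plays Downtown (best of 11, 11, 15); North Co. gets 6.
- Loc3 → South Co. plays Downtown (best of 7, 3, 8); North Co. gets 11.
- Loc4 → South Co. plays Midtown (best of 14, 15, 3); North Co. gets 3.
Maximizing over 7, 6, 11, 3, North Co. chooses Loc3. Subgame-perfect outcome: (Loc3, Downtown) with payoffs (11, 8).
Now find the simultaneous Nash equilibrium.
North Co.'s best replies: Uptown→Loc4; Midtown→Loc2; Downtown→Loc3.
South Co.'s best replies: Loc1→Uptown; Loc2→Downtown; Loc3→Downtown; Loc4→Midtown.
The unique mutual best reply is (Loc3, Downtown), giving (11, 8).
South Co. earns 8 sequentially versus 8 at the Nash outcome: unchanged.

unchanged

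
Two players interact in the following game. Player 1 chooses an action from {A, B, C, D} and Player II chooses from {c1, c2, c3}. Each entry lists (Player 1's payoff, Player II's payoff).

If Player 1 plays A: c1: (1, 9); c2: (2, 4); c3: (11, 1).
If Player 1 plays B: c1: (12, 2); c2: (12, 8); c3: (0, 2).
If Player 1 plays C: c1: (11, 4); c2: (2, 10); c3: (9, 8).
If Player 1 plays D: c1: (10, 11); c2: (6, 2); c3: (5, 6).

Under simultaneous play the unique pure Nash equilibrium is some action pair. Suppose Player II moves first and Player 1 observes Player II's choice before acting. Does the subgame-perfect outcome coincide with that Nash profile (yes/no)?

yes

Player 1 best-responds to each possible Player II move:
- c1: BR = B, leader payoff 2.
- c2: BR = B, leader payoff 8.
- c3: BR = A, leader payoff 1.
Player II's induced payoffs are 2, 8, 1, so Player II commits to c2. Subgame-perfect outcome: (B, c2) with payoffs (12, 8).
Now find the simultaneous Nash equilibrium.
Player 1's best replies: c1→B; c2→B; c3→A.
Player II's best replies: A→c1; B→c2; C→c2; D→c1.
Only (B, c2) has each player best-responding; Nash payoffs (12, 8).
Sequential outcome (B, c2) coincides with the Nash profile (B, c2).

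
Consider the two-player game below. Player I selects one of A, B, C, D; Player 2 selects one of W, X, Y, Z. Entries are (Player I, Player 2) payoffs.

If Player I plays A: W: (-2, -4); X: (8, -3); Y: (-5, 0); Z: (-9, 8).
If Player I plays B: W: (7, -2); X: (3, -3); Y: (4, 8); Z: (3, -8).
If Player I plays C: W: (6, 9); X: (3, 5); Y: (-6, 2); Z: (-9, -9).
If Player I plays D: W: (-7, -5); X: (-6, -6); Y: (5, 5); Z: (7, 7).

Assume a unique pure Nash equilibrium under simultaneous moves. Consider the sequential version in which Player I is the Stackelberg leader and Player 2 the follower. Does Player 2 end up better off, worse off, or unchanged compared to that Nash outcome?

unchanged

Solve by backward induction (Player I leads).
- A → Player 2 plays Z (best of -4, -3, 0, 8); Player I gets -9.
- B → Player 2 plays Y (best of -2, -3, 8, -8); Player I gets 4.
- C → Player 2 plays W (best of 9, 5, 2, -9); Player I gets 6.
- D → Player 2 plays Z (best of -5, -6, 5, 7); Player I gets 7.
Player I's induced payoffs are -9, 4, 6, 7, so Player I commits to D. Subgame-perfect outcome: (D, Z) with payoffs (7, 7).
Under simultaneous play:
Player I's best replies: W→B; X→A; Y→D; Z→D.
Player 2's best replies: A→Z; B→Y; C→W; D→Z.
The unique mutual best reply is (D, Z), giving (7, 7).
Player 2 earns 7 sequentially versus 7 at the Nash outcome: unchanged.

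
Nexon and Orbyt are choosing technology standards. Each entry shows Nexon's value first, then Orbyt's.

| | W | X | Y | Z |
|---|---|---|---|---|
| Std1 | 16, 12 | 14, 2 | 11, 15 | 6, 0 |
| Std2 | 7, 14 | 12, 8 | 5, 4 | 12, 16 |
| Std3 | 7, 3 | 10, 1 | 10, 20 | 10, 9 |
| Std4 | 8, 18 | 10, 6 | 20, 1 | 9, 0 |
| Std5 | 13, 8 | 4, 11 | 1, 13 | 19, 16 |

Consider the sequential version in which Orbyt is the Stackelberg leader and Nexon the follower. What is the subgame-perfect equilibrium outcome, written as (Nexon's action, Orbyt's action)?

(Std5, Z)

Backward induction with Orbyt moving first.
- W: BR = Std1, leader payoff 12.
- X: BR = Std1, leader payoff 2.
- Y: BR = Std4, leader payoff 1.
- Z: BR = Std5, leader payoff 16.
Maximizing over 12, 2, 1, 16, Orbyt chooses Z. Subgame-perfect outcome: (Std5, Z) with payoffs (19, 16).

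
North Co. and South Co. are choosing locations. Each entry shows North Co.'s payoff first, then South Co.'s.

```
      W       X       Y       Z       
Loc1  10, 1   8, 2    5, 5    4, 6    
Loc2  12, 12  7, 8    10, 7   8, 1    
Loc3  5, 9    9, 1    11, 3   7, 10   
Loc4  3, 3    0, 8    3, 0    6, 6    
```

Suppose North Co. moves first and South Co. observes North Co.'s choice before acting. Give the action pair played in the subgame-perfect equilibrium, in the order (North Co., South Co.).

Backward induction with North Co. moving first.
- Loc1: South Co. compares 1, 2, 5, 6 and picks Z; North Co. would get 4.
- Loc2: South Co. compares 12, 8, 7, 1 and picks W; North Co. would get 12.
- Loc3: South Co. compares 9, 1, 3, 10 and picks Z; North Co. would get 7.
- Loc4: South Co. compares 3, 8, 0, 6 and picks X; North Co. would get 0.
North Co.'s induced payoffs are 4, 12, 7, 0, so North Co. commits to Loc2. Subgame-perfect outcome: (Loc2, W) with payoffs (12, 12).

(Loc2, W)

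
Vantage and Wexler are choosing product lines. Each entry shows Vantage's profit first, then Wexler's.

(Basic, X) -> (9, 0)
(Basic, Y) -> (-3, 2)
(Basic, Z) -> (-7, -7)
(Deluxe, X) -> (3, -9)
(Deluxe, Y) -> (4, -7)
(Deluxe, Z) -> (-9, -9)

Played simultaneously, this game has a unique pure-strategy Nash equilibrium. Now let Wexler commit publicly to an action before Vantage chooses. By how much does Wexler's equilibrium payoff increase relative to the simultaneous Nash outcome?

Work backward from Vantage's decision.
- X → Vantage plays Basic (best of 9, 3); Wexler gets 0.
- Y → Vantage plays Deluxe (best of -3, 4); Wexler gets -7.
- Z → Vantage plays Basic (best of -7, -9); Wexler gets -7.
Among 0, -7, -7, the best is 0 at X. Subgame-perfect outcome: (Basic, X) with payoffs (9, 0).
Under simultaneous play:
Vantage's best replies: X→Basic; Y→Deluxe; Z→Basic.
Wexler's best replies: Basic→Y; Deluxe→Y.
The unique mutual best reply is (Deluxe, Y), giving (4, -7).
Wexler's commitment gain: 0 − -7 = 7.

7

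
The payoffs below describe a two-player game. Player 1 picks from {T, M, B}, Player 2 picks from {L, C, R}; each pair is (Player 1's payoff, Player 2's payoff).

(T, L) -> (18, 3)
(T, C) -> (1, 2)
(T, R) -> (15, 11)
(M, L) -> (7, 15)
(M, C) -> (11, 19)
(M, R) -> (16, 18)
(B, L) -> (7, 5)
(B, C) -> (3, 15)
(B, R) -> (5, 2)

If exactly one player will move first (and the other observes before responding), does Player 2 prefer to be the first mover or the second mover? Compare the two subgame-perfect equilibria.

If Player 1 leads: Player 2's best replies are T→R, M→C, B→C; Player 1's induced payoffs 15, 11, 3; outcome (T, R), payoffs (15, 11).
If Player 2 leads: Player 1's best replies are L→T, C→M, R→M; Player 2's induced payoffs 3, 19, 18; outcome (M, C), payoffs (11, 19).
Player 2 gets 19 moving first and 11 moving second, so Player 2 prefers to move first.

first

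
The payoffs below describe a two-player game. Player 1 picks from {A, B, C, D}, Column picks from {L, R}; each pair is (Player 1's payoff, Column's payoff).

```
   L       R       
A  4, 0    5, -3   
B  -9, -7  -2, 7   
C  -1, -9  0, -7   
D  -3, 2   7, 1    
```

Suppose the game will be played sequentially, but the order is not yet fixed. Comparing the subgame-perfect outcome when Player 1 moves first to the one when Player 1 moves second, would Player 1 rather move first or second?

If Player 1 leads: Column's best replies are A→L, B→R, C→R, D→L; Player 1's induced payoffs 4, -2, 0, -3; outcome (A, L), payoffs (4, 0).
If Column leads: Player 1's best replies are L→A, R→D; Column's induced payoffs 0, 1; outcome (D, R), payoffs (7, 1).
Player 1 gets 4 moving first and 7 moving second, so Player 1 prefers to move second.

second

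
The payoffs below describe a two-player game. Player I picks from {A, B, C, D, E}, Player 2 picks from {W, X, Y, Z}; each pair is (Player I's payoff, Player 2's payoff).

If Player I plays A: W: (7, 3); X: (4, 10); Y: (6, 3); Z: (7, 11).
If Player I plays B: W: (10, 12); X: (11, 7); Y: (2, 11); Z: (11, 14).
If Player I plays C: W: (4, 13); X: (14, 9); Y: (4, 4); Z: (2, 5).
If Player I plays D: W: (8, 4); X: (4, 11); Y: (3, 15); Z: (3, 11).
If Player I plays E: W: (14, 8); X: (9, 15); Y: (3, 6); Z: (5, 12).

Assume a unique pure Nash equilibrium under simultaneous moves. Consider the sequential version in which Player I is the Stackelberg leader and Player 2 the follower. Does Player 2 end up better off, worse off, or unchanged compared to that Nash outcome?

Solve by backward induction (Player I leads).
- A → Player 2 plays Z (best of 3, 10, 3, 11); Player I gets 7.
- B → Player 2 plays Z (best of 12, 7, 11, 14); Player I gets 11.
- C → Player 2 plays W (best of 13, 9, 4, 5); Player I gets 4.
- D → Player 2 plays Y (best of 4, 11, 15, 11); Player I gets 3.
- E → Player 2 plays X (best of 8, 15, 6, 12); Player I gets 9.
Player I's induced payoffs are 7, 11, 4, 3, 9, so Player I commits to B. Subgame-perfect outcome: (B, Z) with payoffs (11, 14).
Under simultaneous play:
Player I's best replies: W→E; X→C; Y→A; Z→B.
Player 2's best replies: A→Z; B→Z; C→W; D→Y; E→X.
The unique mutual best reply is (B, Z), giving (11, 14).
Player 2 earns 14 sequentially versus 14 at the Nash outcome: unchanged.

unchanged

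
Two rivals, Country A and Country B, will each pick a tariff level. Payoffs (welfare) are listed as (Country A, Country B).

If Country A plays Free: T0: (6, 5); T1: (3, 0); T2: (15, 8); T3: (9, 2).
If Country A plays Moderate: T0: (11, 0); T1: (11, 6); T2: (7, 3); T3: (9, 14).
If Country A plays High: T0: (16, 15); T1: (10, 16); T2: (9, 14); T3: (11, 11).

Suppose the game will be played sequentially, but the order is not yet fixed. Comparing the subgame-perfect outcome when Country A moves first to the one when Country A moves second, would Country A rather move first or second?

If Country A leads: Country B's best replies are Free→T2, Moderate→T3, High→T1; Country A's induced payoffs 15, 9, 10; outcome (Free, T2), payoffs (15, 8).
If Country B leads: Country A's best replies are T0→High, T1→Moderate, T2→Free, T3→High; Country B's induced payoffs 15, 6, 8, 11; outcome (High, T0), payoffs (16, 15).
Country A gets 15 moving first and 16 moving second, so Country A prefers to move second.

second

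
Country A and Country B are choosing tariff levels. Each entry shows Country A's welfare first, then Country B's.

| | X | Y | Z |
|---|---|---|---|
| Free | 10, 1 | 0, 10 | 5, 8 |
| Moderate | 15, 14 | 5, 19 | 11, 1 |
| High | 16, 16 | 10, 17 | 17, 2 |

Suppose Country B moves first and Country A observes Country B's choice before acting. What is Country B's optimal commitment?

Y

Country A best-responds to each possible Country B move:
- X: Country A compares 10, 15, 16 and picks High; Country B would get 16.
- Y: Country A compares 0, 5, 10 and picks High; Country B would get 17.
- Z: Country A compares 5, 11, 17 and picks High; Country B would get 2.
Country B's induced payoffs are 16, 17, 2, so Country B commits to Y. Subgame-perfect outcome: (High, Y) with payoffs (10, 17).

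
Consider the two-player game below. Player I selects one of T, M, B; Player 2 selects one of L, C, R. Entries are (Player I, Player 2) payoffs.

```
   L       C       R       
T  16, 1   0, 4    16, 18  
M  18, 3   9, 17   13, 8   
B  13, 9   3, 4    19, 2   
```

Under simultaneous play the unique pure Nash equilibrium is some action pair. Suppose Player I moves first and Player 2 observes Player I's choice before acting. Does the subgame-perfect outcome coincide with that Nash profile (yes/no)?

no

Solve by backward induction (Player I leads).
- T: BR = R, leader payoff 16.
- M: BR = C, leader payoff 9.
- B: BR = L, leader payoff 13.
Player I's induced payoffs are 16, 9, 13, so Player I commits to T. Subgame-perfect outcome: (T, R) with payoffs (16, 18).
Under simultaneous play:
Player I's best replies: L→M; C→M; R→B.
Player 2's best replies: T→R; M→C; B→L.
The unique mutual best reply is (M, C), giving (9, 17).
Sequential outcome (T, R) differs from the Nash profile (M, C).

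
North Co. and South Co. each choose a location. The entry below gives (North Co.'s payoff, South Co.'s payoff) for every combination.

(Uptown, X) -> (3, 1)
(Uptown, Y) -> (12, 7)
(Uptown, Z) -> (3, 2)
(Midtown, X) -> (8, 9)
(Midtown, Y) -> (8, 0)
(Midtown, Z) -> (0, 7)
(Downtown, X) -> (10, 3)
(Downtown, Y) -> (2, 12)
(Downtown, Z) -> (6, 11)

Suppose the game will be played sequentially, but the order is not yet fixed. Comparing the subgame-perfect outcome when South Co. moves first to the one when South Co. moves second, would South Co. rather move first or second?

first

If North Co. leads: South Co.'s best replies are Uptown→Y, Midtown→X, Downtown→Y; North Co.'s induced payoffs 12, 8, 2; outcome (Uptown, Y), payoffs (12, 7).
If South Co. leads: North Co.'s best replies are X→Downtown, Y→Uptown, Z→Downtown; South Co.'s induced payoffs 3, 7, 11; outcome (Downtown, Z), payoffs (6, 11).
South Co. gets 11 moving first and 7 moving second, so South Co. prefers to move first.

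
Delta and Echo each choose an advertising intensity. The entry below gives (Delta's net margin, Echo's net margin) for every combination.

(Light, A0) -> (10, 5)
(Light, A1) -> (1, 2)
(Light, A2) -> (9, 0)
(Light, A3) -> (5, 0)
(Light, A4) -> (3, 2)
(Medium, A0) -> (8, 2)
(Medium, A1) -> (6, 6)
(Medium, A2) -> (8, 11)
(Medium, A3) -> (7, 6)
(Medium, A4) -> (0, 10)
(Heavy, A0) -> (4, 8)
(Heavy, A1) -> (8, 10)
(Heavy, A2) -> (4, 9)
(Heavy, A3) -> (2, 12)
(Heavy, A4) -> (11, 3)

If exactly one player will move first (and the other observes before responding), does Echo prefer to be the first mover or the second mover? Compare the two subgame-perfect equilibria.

first

If Delta leads: Echo's best replies are Light→A0, Medium→A2, Heavy→A3; Delta's induced payoffs 10, 8, 2; outcome (Light, A0), payoffs (10, 5).
If Echo leads: Delta's best replies are A0→Light, A1→Heavy, A2→Light, A3→Medium, A4→Heavy; Echo's induced payoffs 5, 10, 0, 6, 3; outcome (Heavy, A1), payoffs (8, 10).
Echo gets 10 moving first and 5 moving second, so Echo prefers to move first.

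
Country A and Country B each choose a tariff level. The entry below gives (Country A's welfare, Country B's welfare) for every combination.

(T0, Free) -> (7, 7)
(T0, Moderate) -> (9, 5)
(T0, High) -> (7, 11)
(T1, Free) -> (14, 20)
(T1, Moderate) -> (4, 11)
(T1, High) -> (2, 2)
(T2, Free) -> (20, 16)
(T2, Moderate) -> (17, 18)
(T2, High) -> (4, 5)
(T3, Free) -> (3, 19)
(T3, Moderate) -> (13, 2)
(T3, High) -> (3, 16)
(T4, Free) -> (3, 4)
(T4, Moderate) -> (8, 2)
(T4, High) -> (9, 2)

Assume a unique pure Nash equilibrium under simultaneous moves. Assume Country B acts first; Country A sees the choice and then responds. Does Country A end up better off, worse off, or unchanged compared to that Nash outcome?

unchanged

Solve by backward induction (Country B leads).
- Free: Country A compares 7, 14, 20, 3, 3 and picks T2; Country B would get 16.
- Moderate: Country A compares 9, 4, 17, 13, 8 and picks T2; Country B would get 18.
- High: Country A compares 7, 2, 4, 3, 9 and picks T4; Country B would get 2.
Country B's induced payoffs are 16, 18, 2, so Country B commits to Moderate. Subgame-perfect outcome: (T2, Moderate) with payoffs (17, 18).
Under simultaneous play:
Country A's best replies: Free→T2; Moderate→T2; High→T4.
Country B's best replies: T0→High; T1→Free; T2→Moderate; T3→Free; T4→Free.
The unique mutual best reply is (T2, Moderate), giving (17, 18).
Country A earns 17 sequentially versus 17 at the Nash outcome: unchanged.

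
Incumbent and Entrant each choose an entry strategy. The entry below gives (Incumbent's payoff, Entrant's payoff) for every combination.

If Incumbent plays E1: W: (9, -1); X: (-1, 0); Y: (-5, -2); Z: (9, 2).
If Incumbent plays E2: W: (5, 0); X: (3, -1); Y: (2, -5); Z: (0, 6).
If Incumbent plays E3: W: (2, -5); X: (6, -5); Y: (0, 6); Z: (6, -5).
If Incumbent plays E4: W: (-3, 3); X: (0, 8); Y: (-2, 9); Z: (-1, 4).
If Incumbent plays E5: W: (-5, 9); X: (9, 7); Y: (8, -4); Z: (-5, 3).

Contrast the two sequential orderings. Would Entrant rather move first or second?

first

If Incumbent leads: Entrant's best replies are E1→Z, E2→Z, E3→Y, E4→Y, E5→W; Incumbent's induced payoffs 9, 0, 0, -2, -5; outcome (E1, Z), payoffs (9, 2).
If Entrant leads: Incumbent's best replies are W→E1, X→E5, Y→E5, Z→E1; Entrant's induced payoffs -1, 7, -4, 2; outcome (E5, X), payoffs (9, 7).
Entrant gets 7 moving first and 2 moving second, so Entrant prefers to move first.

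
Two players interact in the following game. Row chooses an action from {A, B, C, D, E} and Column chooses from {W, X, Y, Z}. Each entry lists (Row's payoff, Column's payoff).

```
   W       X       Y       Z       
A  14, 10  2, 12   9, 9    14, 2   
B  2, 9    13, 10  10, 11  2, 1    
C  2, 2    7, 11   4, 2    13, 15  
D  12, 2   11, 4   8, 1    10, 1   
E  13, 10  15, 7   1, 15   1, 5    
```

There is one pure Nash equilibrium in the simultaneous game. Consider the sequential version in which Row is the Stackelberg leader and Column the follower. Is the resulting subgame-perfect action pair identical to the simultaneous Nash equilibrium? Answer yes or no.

Backward induction with Row moving first.
- A → Column plays X (best of 10, 12, 9, 2); Row gets 2.
- B → Column plays Y (best of 9, 10, 11, 1); Row gets 10.
- C → Column plays Z (best of 2, 11, 2, 15); Row gets 13.
- D → Column plays X (best of 2, 4, 1, 1); Row gets 11.
- E → Column plays Y (best of 10, 7, 15, 5); Row gets 1.
Among 2, 10, 13, 11, 1, the best is 13 at C. Subgame-perfect outcome: (C, Z) with payoffs (13, 15).
Under simultaneous play:
Row's best replies: W→A; X→E; Y→B; Z→A.
Column's best replies: A→X; B→Y; C→Z; D→X; E→Y.
Only (B, Y) has each player best-responding; Nash payoffs (10, 11).
Sequential outcome (C, Z) differs from the Nash profile (B, Y).

no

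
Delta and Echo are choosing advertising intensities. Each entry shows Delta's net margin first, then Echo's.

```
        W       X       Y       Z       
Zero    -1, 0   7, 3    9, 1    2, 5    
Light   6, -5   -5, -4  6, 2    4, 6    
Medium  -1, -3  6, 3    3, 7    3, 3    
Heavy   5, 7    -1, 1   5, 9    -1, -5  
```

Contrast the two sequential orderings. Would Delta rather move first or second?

If Delta leads: Echo's best replies are Zero→Z, Light→Z, Medium→Y, Heavy→Y; Delta's induced payoffs 2, 4, 3, 5; outcome (Heavy, Y), payoffs (5, 9).
If Echo leads: Delta's best replies are W→Light, X→Zero, Y→Zero, Z→Light; Echo's induced payoffs -5, 3, 1, 6; outcome (Light, Z), payoffs (4, 6).
Delta gets 5 moving first and 4 moving second, so Delta prefers to move first.

first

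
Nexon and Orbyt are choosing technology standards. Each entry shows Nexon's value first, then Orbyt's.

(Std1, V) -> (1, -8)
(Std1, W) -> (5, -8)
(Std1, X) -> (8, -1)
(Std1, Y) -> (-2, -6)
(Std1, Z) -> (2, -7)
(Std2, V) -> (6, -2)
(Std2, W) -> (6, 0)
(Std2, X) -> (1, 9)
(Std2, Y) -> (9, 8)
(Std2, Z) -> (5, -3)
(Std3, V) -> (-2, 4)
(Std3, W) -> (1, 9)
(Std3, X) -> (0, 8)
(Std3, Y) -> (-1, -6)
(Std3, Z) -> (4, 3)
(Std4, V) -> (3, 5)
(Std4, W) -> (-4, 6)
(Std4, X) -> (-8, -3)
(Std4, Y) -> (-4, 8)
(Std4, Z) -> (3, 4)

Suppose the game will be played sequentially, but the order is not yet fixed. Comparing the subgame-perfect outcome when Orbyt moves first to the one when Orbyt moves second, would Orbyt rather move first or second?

first

If Nexon leads: Orbyt's best replies are Std1→X, Std2→X, Std3→W, Std4→Y; Nexon's induced payoffs 8, 1, 1, -4; outcome (Std1, X), payoffs (8, -1).
If Orbyt leads: Nexon's best replies are V→Std2, W→Std2, X→Std1, Y→Std2, Z→Std2; Orbyt's induced payoffs -2, 0, -1, 8, -3; outcome (Std2, Y), payoffs (9, 8).
Orbyt gets 8 moving first and -1 moving second, so Orbyt prefers to move first.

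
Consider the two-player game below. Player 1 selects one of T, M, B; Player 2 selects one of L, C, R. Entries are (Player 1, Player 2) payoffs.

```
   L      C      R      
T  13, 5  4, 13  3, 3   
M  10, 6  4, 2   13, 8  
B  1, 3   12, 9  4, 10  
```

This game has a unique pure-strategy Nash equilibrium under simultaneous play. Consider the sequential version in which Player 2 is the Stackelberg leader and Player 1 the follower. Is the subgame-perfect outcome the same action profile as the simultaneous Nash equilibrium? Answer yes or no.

Backward induction with Player 2 moving first.
- L: BR = T, leader payoff 5.
- C: BR = B, leader payoff 9.
- R: BR = M, leader payoff 8.
Maximizing over 5, 9, 8, Player 2 chooses C. Subgame-perfect outcome: (B, C) with payoffs (12, 9).
Now find the simultaneous Nash equilibrium.
Player 1's best replies: L→T; C→B; R→M.
Player 2's best replies: T→C; M→R; B→R.
Only (M, R) has each player best-responding; Nash payoffs (13, 8).
Sequential outcome (B, C) differs from the Nash profile (M, R).

no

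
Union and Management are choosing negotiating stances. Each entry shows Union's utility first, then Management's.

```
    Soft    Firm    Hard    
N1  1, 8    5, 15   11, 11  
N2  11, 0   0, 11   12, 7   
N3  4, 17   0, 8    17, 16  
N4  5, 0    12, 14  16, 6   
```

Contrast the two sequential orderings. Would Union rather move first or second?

second

If Union leads: Management's best replies are N1→Firm, N2→Firm, N3→Soft, N4→Firm; Union's induced payoffs 5, 0, 4, 12; outcome (N4, Firm), payoffs (12, 14).
If Management leads: Union's best replies are Soft→N2, Firm→N4, Hard→N3; Management's induced payoffs 0, 14, 16; outcome (N3, Hard), payoffs (17, 16).
Union gets 12 moving first and 17 moving second, so Union prefers to move second.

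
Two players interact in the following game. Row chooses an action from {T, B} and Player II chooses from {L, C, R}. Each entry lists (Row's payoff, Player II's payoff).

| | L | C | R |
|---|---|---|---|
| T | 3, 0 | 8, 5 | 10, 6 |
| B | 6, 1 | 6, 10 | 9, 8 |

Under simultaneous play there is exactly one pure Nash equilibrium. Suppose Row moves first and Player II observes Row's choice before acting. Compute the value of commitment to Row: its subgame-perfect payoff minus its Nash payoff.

0

Solve by backward induction (Row leads).
- T: Player II compares 0, 5, 6 and picks R; Row would get 10.
- B: Player II compares 1, 10, 8 and picks C; Row would get 6.
Among 10, 6, the best is 10 at T. Subgame-perfect outcome: (T, R) with payoffs (10, 6).
Now find the simultaneous Nash equilibrium.
Row's best replies: L→B; C→T; R→T.
Player II's best replies: T→R; B→C.
Only (T, R) has each player best-responding; Nash payoffs (10, 6).
Row's commitment gain: 10 − 10 = 0.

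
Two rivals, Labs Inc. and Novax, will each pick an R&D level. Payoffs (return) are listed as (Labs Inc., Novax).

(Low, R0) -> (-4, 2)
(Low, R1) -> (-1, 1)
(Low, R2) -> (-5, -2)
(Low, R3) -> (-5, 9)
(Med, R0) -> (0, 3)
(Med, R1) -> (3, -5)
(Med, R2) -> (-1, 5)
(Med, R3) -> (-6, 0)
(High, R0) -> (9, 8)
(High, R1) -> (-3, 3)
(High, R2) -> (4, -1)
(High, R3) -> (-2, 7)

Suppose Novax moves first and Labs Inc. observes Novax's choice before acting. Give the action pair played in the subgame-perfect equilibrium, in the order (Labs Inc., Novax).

Labs Inc. best-responds to each possible Novax move:
- R0 → Labs Inc. plays High (best of -4, 0, 9); Novax gets 8.
- R1 → Labs Inc. plays Med (best of -1, 3, -3); Novax gets -5.
- R2 → Labs Inc. plays High (best of -5, -1, 4); Novax gets -1.
- R3 → Labs Inc. plays High (best of -5, -6, -2); Novax gets 7.
Among 8, -5, -1, 7, the best is 8 at R0. Subgame-perfect outcome: (High, R0) with payoffs (9, 8).

(High, R0)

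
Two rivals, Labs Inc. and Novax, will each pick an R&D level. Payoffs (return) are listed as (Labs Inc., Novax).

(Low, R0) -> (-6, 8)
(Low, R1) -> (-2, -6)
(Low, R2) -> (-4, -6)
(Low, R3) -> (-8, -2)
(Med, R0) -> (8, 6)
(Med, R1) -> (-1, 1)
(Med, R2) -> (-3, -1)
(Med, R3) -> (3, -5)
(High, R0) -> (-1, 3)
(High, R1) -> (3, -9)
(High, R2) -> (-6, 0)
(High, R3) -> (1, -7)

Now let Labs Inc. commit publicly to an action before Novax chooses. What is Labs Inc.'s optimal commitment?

Med

Novax best-responds to each possible Labs Inc. move:
- Low → Novax plays R0 (best of 8, -6, -6, -2); Labs Inc. gets -6.
- Med → Novax plays R0 (best of 6, 1, -1, -5); Labs Inc. gets 8.
- High → Novax plays R0 (best of 3, -9, 0, -7); Labs Inc. gets -1.
Labs Inc.'s induced payoffs are -6, 8, -1, so Labs Inc. commits to Med. Subgame-perfect outcome: (Med, R0) with payoffs (8, 6).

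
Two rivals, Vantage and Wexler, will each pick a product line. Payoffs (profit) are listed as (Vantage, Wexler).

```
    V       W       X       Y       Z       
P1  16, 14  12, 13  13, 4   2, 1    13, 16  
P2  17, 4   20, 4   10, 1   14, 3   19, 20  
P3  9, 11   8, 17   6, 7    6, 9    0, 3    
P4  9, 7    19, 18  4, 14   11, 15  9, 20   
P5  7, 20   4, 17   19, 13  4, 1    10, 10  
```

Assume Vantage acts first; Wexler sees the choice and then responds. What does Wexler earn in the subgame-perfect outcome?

Wexler best-responds to each possible Vantage move:
- P1: BR = Z, leader payoff 13.
- P2: BR = Z, leader payoff 19.
- P3: BR = W, leader payoff 8.
- P4: BR = Z, leader payoff 9.
- P5: BR = V, leader payoff 7.
Among 13, 19, 8, 9, 7, the best is 19 at P2. Subgame-perfect outcome: (P2, Z) with payoffs (19, 20).

20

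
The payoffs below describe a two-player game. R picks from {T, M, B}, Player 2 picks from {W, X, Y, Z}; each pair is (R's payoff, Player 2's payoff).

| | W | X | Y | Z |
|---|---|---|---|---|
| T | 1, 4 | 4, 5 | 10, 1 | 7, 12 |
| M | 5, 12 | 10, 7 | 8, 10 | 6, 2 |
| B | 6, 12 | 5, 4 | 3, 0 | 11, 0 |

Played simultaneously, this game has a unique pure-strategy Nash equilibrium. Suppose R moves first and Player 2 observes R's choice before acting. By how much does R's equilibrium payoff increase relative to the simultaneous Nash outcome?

1

Backward induction with R moving first.
- T → Player 2 plays Z (best of 4, 5, 1, 12); R gets 7.
- M → Player 2 plays W (best of 12, 7, 10, 2); R gets 5.
- B → Player 2 plays W (best of 12, 4, 0, 0); R gets 6.
Among 7, 5, 6, the best is 7 at T. Subgame-perfect outcome: (T, Z) with payoffs (7, 12).
For the simultaneous game, intersect best replies.
R's best replies: W→B; X→M; Y→T; Z→B.
Player 2's best replies: T→Z; M→W; B→W.
The unique mutual best reply is (B, W), giving (6, 12).
R's commitment gain: 7 − 6 = 1.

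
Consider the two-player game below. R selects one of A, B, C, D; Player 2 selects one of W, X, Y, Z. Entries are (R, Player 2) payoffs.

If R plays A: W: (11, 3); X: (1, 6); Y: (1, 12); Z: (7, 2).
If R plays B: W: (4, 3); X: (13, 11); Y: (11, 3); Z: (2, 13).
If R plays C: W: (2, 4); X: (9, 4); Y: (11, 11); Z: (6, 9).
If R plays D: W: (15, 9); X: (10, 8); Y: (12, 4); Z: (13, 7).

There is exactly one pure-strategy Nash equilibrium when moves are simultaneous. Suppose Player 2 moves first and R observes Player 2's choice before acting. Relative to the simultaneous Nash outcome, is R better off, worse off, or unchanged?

Backward induction with Player 2 moving first.
- W → R plays D (best of 11, 4, 2, 15); Player 2 gets 9.
- X → R plays B (best of 1, 13, 9, 10); Player 2 gets 11.
- Y → R plays D (best of 1, 11, 11, 12); Player 2 gets 4.
- Z → R plays D (best of 7, 2, 6, 13); Player 2 gets 7.
Maximizing over 9, 11, 4, 7, Player 2 chooses X. Subgame-perfect outcome: (B, X) with payoffs (13, 11).
Under simultaneous play:
R's best replies: W→D; X→B; Y→D; Z→D.
Player 2's best replies: A→Y; B→Z; C→Y; D→W.
Only (D, W) has each player best-responding; Nash payoffs (15, 9).
R earns 13 sequentially versus 15 at the Nash outcome: worse off.

worse off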